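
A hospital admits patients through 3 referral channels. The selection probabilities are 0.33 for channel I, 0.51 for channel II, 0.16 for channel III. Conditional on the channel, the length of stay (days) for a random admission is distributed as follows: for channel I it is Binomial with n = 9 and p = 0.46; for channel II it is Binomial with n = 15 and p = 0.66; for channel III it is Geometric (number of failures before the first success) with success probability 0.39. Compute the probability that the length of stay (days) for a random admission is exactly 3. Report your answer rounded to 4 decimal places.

0.0812

Conditional on each channel, P(X = 3): I: 0.202729; II: 0.000312169; III: 0.0885226.
By total probability, P(X = 3) = 0.33·0.202729 + 0.51·0.000312169 + 0.16·0.0885226 = 0.0812233.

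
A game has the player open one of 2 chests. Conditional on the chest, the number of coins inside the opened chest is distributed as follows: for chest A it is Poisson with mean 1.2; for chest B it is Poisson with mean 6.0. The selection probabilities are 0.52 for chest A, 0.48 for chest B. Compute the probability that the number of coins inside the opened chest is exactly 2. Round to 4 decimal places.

0.1342

Conditional on each chest, P(X = 2): A: 0.21686; B: 0.0446175.
By total probability, P(X = 2) = 0.52·0.21686 + 0.48·0.0446175 = 0.134184.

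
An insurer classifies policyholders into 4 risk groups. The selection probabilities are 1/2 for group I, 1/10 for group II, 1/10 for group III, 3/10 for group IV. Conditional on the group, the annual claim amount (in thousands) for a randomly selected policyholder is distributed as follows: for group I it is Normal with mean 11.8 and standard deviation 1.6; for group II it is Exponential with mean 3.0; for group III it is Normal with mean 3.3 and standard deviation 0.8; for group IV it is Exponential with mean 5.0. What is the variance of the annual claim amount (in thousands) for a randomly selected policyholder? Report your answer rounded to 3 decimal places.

Per component, I: μ=11.8, E[X²]=141.8; II: μ=3, E[X²]=18; III: μ=3.3, E[X²]=11.53; IV: μ=5, E[X²]=50.
E[X] = 0.5·11.8 + 0.1·3 + 0.1·3.3 + 0.3·5 = 8.03.
E[X²] = 0.5·141.8 + 0.1·18 + 0.1·11.53 + 0.3·50 = 88.853.
Var(X) = E[X²] − (E[X])² = 88.853 − 64.4809 = 24.3721.

24.372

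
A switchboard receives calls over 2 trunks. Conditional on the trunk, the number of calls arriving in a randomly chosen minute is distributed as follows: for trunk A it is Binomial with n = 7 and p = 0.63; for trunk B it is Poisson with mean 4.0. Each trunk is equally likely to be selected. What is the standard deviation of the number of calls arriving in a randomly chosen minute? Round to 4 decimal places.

Per component, A: μ=4.41, E[X²]=21.0798; B: μ=4, E[X²]=20.
E[X] = 0.5·4.41 + 0.5·4 = 4.205.
E[X²] = 0.5·21.0798 + 0.5·20 = 20.5399.
Var(X) = E[X²] − (E[X])² = 20.5399 − 17.682 = 2.85787.
SD(X) = √2.85787 = 1.69053.

1.6905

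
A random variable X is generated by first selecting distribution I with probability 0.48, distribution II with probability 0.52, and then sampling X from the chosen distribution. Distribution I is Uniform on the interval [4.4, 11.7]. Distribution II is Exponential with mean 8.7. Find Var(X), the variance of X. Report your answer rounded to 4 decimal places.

41.5959

Per component, I: μ=8.05, E[X²]=69.2433; II: μ=8.7, E[X²]=151.38.
E[X] = 0.48·8.05 + 0.52·8.7 = 8.388.
E[X²] = 0.48·69.2433 + 0.52·151.38 = 111.954.
Var(X) = E[X²] − (E[X])² = 111.954 − 70.3585 = 41.5959.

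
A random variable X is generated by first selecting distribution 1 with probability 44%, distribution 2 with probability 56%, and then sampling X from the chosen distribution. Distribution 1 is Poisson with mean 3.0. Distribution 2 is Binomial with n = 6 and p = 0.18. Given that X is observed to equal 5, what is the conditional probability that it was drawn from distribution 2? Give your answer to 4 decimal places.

0.0116

Likelihoods P(X=5 | ·): 1: 0.100819; 2: 0.000929667.
Posterior ∝ prior × likelihood. Numerator for 2: 0.56·0.000929667 = 0.000520614.
Normalizing constant: 0.44·0.100819 + 0.56·0.000929667 = 0.0448809.
P(2 | observation) = 0.000520614 / 0.0448809 = 0.0115999.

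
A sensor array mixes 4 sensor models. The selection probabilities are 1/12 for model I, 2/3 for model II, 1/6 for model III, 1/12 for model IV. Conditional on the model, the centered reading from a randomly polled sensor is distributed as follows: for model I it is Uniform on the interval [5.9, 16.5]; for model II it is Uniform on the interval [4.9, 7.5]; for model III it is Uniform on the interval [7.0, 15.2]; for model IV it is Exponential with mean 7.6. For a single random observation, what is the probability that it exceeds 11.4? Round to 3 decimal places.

0.136

Conditional on each model, P(X > 11.4): I: 0.481132; II: 0; III: 0.463415; IV: 0.22313.
By total probability, P(X > 11.4) = 0.0833333·0.481132 + 0.666667·0 + 0.166667·0.463415 + 0.0833333·0.22313 = 0.135924.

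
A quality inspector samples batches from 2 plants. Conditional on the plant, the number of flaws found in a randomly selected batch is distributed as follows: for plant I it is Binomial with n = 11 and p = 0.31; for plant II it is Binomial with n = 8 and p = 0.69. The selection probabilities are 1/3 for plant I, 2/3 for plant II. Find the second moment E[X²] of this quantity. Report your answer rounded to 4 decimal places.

26.1147

For each component E[X²] = Var + (mean)², giving I: 13.981; II: 32.1816.
Overall E[X²] = 0.333333·13.981 + 0.666667·32.1816 = 26.1147.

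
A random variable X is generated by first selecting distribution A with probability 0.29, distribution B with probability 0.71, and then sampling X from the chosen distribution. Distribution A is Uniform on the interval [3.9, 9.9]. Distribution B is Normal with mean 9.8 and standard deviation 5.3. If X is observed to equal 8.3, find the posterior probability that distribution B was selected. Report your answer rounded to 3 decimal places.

0.515

Likelihoods f(8.3 | ·): A: 0.166667; B: 0.0723171.
Posterior ∝ prior × likelihood. Numerator for B: 0.71·0.0723171 = 0.0513451.
Normalizing constant: 0.29·0.166667 + 0.71·0.0723171 = 0.0996784.
P(B | observation) = 0.0513451 / 0.0996784 = 0.515107.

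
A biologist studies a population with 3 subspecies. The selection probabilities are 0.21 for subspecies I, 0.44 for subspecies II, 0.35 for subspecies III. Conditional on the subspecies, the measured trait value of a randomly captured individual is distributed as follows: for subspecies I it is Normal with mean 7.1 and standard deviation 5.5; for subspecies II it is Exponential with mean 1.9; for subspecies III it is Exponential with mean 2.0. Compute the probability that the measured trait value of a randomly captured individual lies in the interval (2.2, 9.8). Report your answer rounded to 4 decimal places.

0.3550

Conditional on each subspecies, P(2.2 < X < 9.8): I: 0.501766; II: 0.308393; III: 0.325425.
By total probability, P(2.2 < X < 9.8) = 0.21·0.501766 + 0.44·0.308393 + 0.35·0.325425 = 0.354962.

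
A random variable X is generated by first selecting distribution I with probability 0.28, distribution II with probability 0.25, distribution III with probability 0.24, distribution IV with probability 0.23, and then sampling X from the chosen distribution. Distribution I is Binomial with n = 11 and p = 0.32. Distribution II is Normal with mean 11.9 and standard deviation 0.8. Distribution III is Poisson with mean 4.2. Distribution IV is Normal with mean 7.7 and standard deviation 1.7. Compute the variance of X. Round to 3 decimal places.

Per component, I: μ=3.52, E[X²]=14.784; II: μ=11.9, E[X²]=142.25; III: μ=4.2, E[X²]=21.84; IV: μ=7.7, E[X²]=62.18.
E[X] = 0.28·3.52 + 0.25·11.9 + 0.24·4.2 + 0.23·7.7 = 6.7396.
E[X²] = 0.28·14.784 + 0.25·142.25 + 0.24·21.84 + 0.23·62.18 = 59.245.
Var(X) = E[X²] − (E[X])² = 59.245 − 45.4222 = 13.8228.

13.823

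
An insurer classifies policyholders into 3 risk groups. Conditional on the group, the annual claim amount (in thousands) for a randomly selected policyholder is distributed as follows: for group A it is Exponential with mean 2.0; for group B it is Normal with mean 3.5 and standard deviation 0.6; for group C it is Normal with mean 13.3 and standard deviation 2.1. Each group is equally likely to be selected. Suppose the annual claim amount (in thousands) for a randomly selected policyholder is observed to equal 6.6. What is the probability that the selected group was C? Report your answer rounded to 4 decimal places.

0.0597

Likelihoods f(6.6 | ·): A: 0.0184416; B: 1.06202e-06; C: 0.00117036.
Posterior ∝ prior × likelihood. Numerator for C: 0.333333·0.00117036 = 0.00039012.
Normalizing constant: 0.333333·0.0184416 + 0.333333·1.06202e-06 + 0.333333·0.00117036 = 0.00653767.
P(C | observation) = 0.00039012 / 0.00653767 = 0.0596726.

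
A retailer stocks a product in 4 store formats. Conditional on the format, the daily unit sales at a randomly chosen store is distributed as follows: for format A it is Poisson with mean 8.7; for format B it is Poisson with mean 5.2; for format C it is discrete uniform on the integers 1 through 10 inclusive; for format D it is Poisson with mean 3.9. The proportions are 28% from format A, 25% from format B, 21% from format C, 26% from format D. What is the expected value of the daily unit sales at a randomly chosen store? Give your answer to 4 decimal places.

Component means — A: 8.7; B: 5.2; C: 5.5; D: 3.9.
E[X] = 0.28·8.7 + 0.25·5.2 + 0.21·5.5 + 0.26·3.9 = 5.905.

5.9050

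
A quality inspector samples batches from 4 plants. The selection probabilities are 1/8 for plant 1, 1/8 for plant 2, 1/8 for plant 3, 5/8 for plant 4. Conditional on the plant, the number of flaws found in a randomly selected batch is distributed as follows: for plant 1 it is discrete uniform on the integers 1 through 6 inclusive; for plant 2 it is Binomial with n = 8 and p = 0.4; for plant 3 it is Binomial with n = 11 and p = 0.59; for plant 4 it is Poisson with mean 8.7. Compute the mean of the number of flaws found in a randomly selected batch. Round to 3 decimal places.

7.086

Component means — 1: 3.5; 2: 3.2; 3: 6.49; 4: 8.7.
E[X] = 0.125·3.5 + 0.125·3.2 + 0.125·6.49 + 0.625·8.7 = 7.08625.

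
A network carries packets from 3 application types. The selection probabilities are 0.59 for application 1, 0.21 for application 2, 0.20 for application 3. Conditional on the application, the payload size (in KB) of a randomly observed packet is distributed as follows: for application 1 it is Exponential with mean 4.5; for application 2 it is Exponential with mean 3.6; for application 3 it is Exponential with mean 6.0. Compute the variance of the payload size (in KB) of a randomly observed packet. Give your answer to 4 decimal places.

Per component, 1: μ=4.5, E[X²]=40.5; 2: μ=3.6, E[X²]=25.92; 3: μ=6, E[X²]=72.
E[X] = 0.59·4.5 + 0.21·3.6 + 0.2·6 = 4.611.
E[X²] = 0.59·40.5 + 0.21·25.92 + 0.2·72 = 43.7382.
Var(X) = E[X²] − (E[X])² = 43.7382 − 21.2613 = 22.4769.

22.4769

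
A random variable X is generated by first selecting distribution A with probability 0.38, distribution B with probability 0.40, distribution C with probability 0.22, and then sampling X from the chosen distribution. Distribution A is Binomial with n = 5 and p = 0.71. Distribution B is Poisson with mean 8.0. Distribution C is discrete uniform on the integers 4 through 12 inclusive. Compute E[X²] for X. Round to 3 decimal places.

49.527

For each component E[X²] = Var + (mean)², giving A: 13.632; B: 72; C: 70.6667.
Overall E[X²] = 0.38·13.632 + 0.4·72 + 0.22·70.6667 = 49.5268.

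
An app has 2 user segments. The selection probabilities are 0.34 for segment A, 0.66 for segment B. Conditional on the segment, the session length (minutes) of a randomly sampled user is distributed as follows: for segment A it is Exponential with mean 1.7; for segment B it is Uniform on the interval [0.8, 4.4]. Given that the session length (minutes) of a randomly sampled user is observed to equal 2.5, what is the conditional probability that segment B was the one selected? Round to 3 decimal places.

Likelihoods f(2.5 | ·): A: 0.135171; B: 0.277778.
Posterior ∝ prior × likelihood. Numerator for B: 0.66·0.277778 = 0.183333.
Normalizing constant: 0.34·0.135171 + 0.66·0.277778 = 0.229291.
P(B | observation) = 0.183333 / 0.229291 = 0.799565.

0.800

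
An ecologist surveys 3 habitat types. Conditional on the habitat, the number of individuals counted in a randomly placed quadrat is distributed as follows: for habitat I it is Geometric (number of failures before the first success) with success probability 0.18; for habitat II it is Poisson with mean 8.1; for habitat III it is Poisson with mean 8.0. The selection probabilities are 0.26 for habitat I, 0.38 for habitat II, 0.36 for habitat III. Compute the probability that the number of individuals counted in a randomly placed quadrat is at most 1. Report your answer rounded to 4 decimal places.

Conditional on each habitat, P(X ≤ 1): I: 0.3276; II: 0.00276221; III: 0.00301916.
By total probability, P(X ≤ 1) = 0.26·0.3276 + 0.38·0.00276221 + 0.36·0.00301916 = 0.0873125.

0.0873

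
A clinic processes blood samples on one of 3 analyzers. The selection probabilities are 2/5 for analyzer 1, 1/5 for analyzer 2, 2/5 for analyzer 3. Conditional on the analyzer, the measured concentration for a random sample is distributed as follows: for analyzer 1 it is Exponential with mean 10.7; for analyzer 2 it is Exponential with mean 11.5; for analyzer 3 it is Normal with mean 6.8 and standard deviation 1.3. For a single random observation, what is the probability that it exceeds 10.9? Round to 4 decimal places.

0.2223

Conditional on each analyzer, P(X > 10.9): 1: 0.361067; 2: 0.387583; 3: 0.00080567.
By total probability, P(X > 10.9) = 0.4·0.361067 + 0.2·0.387583 + 0.4·0.00080567 = 0.222266.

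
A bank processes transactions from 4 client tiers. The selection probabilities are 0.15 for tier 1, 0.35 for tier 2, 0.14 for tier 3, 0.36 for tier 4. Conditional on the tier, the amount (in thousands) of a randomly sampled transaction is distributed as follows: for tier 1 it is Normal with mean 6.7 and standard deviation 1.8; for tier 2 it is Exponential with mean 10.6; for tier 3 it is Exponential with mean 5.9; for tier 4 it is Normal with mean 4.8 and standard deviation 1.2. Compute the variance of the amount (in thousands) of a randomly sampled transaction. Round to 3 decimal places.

51.593

Per component, 1: μ=6.7, E[X²]=48.13; 2: μ=10.6, E[X²]=224.72; 3: μ=5.9, E[X²]=69.62; 4: μ=4.8, E[X²]=24.48.
E[X] = 0.15·6.7 + 0.35·10.6 + 0.14·5.9 + 0.36·4.8 = 7.269.
E[X²] = 0.15·48.13 + 0.35·224.72 + 0.14·69.62 + 0.36·24.48 = 104.431.
Var(X) = E[X²] − (E[X])² = 104.431 − 52.8384 = 51.5927.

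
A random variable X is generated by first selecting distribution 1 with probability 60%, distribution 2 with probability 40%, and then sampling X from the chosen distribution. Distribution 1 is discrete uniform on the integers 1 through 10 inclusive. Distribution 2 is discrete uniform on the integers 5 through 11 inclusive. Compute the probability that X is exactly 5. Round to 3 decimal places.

Conditional on each component, P(X = 5): 1: 0.1; 2: 0.142857.
By total probability, P(X = 5) = 0.6·0.1 + 0.4·0.142857 = 0.117143.

0.117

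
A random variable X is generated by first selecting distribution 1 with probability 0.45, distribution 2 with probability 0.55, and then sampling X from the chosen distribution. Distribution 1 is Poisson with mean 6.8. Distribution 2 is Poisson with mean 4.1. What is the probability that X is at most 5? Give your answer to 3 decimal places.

0.570

Conditional on each component, P(X ≤ 5): 1: 0.326977; 2: 0.769312.
By total probability, P(X ≤ 5) = 0.45·0.326977 + 0.55·0.769312 = 0.570261.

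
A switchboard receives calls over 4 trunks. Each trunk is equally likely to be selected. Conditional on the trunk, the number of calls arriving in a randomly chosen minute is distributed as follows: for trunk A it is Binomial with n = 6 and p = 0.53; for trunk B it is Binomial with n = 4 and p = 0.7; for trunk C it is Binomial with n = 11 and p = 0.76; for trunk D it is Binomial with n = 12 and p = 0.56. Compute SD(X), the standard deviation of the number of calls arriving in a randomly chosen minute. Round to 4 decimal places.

Per component, A: μ=3.18, E[X²]=11.607; B: μ=2.8, E[X²]=8.68; C: μ=8.36, E[X²]=71.896; D: μ=6.72, E[X²]=48.1152.
E[X] = 0.25·3.18 + 0.25·2.8 + 0.25·8.36 + 0.25·6.72 = 5.265.
E[X²] = 0.25·11.607 + 0.25·8.68 + 0.25·71.896 + 0.25·48.1152 = 35.0746.
Var(X) = E[X²] − (E[X])² = 35.0746 − 27.7202 = 7.35433.
SD(X) = √7.35433 = 2.71189.

2.7119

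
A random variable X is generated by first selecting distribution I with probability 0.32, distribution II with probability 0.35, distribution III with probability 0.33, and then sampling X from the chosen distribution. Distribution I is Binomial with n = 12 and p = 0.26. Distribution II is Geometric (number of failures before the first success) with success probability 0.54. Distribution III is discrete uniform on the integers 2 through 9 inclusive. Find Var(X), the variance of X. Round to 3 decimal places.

Per component, I: μ=3.12, E[X²]=12.0432; II: μ=0.851852, E[X²]=2.30316; III: μ=5.5, E[X²]=35.5.
E[X] = 0.32·3.12 + 0.35·0.851852 + 0.33·5.5 = 3.11155.
E[X²] = 0.32·12.0432 + 0.35·2.30316 + 0.33·35.5 = 16.3749.
Var(X) = E[X²] − (E[X])² = 16.3749 − 9.68173 = 6.6932.

6.693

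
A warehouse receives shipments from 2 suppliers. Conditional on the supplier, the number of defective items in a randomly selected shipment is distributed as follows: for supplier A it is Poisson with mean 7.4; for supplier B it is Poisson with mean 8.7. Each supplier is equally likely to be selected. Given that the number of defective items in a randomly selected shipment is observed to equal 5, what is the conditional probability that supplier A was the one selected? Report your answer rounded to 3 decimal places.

Likelihoods P(X=5 | ·): A: 0.113031; B: 0.0691915.
Posterior ∝ prior × likelihood. Numerator for A: 0.5·0.113031 = 0.0565156.
Normalizing constant: 0.5·0.113031 + 0.5·0.0691915 = 0.0911114.
P(A | observation) = 0.0565156 / 0.0911114 = 0.620291.

0.620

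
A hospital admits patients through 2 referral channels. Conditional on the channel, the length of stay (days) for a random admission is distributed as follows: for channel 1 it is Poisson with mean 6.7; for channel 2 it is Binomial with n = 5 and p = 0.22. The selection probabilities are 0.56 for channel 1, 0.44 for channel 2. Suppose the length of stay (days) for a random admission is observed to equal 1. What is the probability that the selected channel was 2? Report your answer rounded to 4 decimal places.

0.9749

Likelihoods P(X=1 | ·): 1: 0.00824711; 2: 0.407166.
Posterior ∝ prior × likelihood. Numerator for 2: 0.44·0.407166 = 0.179153.
Normalizing constant: 0.56·0.00824711 + 0.44·0.407166 = 0.183771.
P(2 | observation) = 0.179153 / 0.183771 = 0.974869.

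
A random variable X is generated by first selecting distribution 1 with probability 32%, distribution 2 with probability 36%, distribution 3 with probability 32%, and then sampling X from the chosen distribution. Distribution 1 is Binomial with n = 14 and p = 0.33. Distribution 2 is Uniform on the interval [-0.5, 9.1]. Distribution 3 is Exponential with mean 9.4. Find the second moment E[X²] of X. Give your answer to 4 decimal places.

For each component E[X²] = Var + (mean)², giving 1: 24.4398; 2: 26.17; 3: 176.72.
Overall E[X²] = 0.32·24.4398 + 0.36·26.17 + 0.32·176.72 = 73.7923.

73.7923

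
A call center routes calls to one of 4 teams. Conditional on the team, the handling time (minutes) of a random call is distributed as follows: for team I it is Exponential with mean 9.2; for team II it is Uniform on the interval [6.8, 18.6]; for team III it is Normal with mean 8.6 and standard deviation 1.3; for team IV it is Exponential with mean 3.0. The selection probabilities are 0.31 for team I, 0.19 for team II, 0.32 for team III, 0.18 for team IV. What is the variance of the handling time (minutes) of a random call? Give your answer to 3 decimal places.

Per component, I: μ=9.2, E[X²]=169.28; II: μ=12.7, E[X²]=172.893; III: μ=8.6, E[X²]=75.65; IV: μ=3, E[X²]=18.
E[X] = 0.31·9.2 + 0.19·12.7 + 0.32·8.6 + 0.18·3 = 8.557.
E[X²] = 0.31·169.28 + 0.19·172.893 + 0.32·75.65 + 0.18·18 = 112.775.
Var(X) = E[X²] − (E[X])² = 112.775 − 73.2222 = 39.5523.

39.552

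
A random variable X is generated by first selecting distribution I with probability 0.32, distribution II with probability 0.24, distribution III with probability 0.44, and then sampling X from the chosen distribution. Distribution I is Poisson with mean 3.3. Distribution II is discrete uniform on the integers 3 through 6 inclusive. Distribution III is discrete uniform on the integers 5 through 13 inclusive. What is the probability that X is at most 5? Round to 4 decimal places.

Conditional on each component, P(X ≤ 5): I: 0.882877; II: 0.75; III: 0.111111.
By total probability, P(X ≤ 5) = 0.32·0.882877 + 0.24·0.75 + 0.44·0.111111 = 0.511409.

0.5114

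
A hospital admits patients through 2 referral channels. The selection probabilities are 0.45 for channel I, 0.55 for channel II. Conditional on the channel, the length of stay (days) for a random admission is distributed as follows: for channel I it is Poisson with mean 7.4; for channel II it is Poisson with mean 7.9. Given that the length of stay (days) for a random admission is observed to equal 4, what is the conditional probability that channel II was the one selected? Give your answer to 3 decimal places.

0.491

Likelihoods P(X=4 | ·): I: 0.0763724; II: 0.0601687.
Posterior ∝ prior × likelihood. Numerator for II: 0.55·0.0601687 = 0.0330928.
Normalizing constant: 0.45·0.0763724 + 0.55·0.0601687 = 0.0674604.
P(II | observation) = 0.0330928 / 0.0674604 = 0.490552.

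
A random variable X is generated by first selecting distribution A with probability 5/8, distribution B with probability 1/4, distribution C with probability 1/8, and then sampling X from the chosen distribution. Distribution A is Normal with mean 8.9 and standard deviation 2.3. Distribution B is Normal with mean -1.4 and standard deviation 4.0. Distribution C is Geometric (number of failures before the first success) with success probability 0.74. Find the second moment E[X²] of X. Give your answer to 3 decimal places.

57.377

For each component E[X²] = Var + (mean)², giving A: 84.5; B: 17.96; C: 0.598247.
Overall E[X²] = 0.625·84.5 + 0.25·17.96 + 0.125·0.598247 = 57.3773.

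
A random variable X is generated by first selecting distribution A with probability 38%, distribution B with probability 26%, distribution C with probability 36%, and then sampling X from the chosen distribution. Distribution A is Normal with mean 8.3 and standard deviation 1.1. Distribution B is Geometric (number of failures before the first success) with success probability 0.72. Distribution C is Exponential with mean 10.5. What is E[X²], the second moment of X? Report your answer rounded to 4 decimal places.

106.1978

For each component E[X²] = Var + (mean)², giving A: 70.1; B: 0.691358; C: 220.5.
Overall E[X²] = 0.38·70.1 + 0.26·0.691358 + 0.36·220.5 = 106.198.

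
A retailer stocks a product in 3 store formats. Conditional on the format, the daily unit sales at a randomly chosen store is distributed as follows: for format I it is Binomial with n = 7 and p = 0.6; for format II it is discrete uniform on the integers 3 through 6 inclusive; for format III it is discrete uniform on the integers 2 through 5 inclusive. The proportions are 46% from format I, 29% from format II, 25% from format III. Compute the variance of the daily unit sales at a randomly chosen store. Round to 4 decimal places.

Per component, I: μ=4.2, E[X²]=19.32; II: μ=4.5, E[X²]=21.5; III: μ=3.5, E[X²]=13.5.
E[X] = 0.46·4.2 + 0.29·4.5 + 0.25·3.5 = 4.112.
E[X²] = 0.46·19.32 + 0.29·21.5 + 0.25·13.5 = 18.4972.
Var(X) = E[X²] − (E[X])² = 18.4972 − 16.9085 = 1.58866.

1.5887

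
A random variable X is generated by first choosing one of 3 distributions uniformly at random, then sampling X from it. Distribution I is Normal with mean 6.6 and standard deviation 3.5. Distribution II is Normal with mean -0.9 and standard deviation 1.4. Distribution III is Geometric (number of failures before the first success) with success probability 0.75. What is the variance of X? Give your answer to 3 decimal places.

Per component, I: μ=6.6, E[X²]=55.81; II: μ=-0.9, E[X²]=2.77; III: μ=0.333333, E[X²]=0.555556.
E[X] = 0.333333·6.6 + 0.333333·-0.9 + 0.333333·0.333333 = 2.01111.
E[X²] = 0.333333·55.81 + 0.333333·2.77 + 0.333333·0.555556 = 19.7119.
Var(X) = E[X²] − (E[X])² = 19.7119 − 4.04457 = 15.6673.

15.667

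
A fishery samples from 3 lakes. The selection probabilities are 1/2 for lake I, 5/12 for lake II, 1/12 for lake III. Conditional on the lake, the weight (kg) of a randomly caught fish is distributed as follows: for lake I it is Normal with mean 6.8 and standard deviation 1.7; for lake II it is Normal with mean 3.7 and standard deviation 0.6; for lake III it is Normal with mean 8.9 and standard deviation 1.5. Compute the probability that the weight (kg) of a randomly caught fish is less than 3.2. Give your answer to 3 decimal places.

Conditional on each lake, P(X < 3.2): I: 0.0171025; II: 0.202328; III: 7.2348e-05.
By total probability, P(X < 3.2) = 0.5·0.0171025 + 0.416667·0.202328 + 0.0833333·7.2348e-05 = 0.0928608.

0.093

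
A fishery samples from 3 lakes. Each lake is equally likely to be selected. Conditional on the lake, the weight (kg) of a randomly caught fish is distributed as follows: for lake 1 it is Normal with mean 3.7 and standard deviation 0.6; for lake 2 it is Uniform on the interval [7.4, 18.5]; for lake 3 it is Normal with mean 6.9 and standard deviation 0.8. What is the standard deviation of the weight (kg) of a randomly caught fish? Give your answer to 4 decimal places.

4.2974

Per component, 1: μ=3.7, E[X²]=14.05; 2: μ=12.95, E[X²]=177.97; 3: μ=6.9, E[X²]=48.25.
E[X] = 0.333333·3.7 + 0.333333·12.95 + 0.333333·6.9 = 7.85.
E[X²] = 0.333333·14.05 + 0.333333·177.97 + 0.333333·48.25 = 80.09.
Var(X) = E[X²] − (E[X])² = 80.09 − 61.6225 = 18.4675.
SD(X) = √18.4675 = 4.29738.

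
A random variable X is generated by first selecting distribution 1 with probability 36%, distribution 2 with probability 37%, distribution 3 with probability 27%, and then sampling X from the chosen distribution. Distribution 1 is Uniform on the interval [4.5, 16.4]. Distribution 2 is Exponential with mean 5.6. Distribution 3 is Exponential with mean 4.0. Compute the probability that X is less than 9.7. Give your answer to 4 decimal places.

0.7080

Conditional on each component, P(X < 9.7): 1: 0.436975; 2: 0.823095; 3: 0.911522.
By total probability, P(X < 9.7) = 0.36·0.436975 + 0.37·0.823095 + 0.27·0.911522 = 0.707967.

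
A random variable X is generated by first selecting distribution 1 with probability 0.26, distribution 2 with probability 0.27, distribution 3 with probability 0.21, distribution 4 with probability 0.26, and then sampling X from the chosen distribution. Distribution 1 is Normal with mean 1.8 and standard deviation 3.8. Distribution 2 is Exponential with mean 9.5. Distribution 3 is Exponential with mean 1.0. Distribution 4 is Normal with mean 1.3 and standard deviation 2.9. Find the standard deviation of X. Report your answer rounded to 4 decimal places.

Per component, 1: μ=1.8, E[X²]=17.68; 2: μ=9.5, E[X²]=180.5; 3: μ=1, E[X²]=2; 4: μ=1.3, E[X²]=10.1.
E[X] = 0.26·1.8 + 0.27·9.5 + 0.21·1 + 0.26·1.3 = 3.581.
E[X²] = 0.26·17.68 + 0.27·180.5 + 0.21·2 + 0.26·10.1 = 56.3778.
Var(X) = E[X²] − (E[X])² = 56.3778 − 12.8236 = 43.5542.
SD(X) = √43.5542 = 6.59956.

6.5996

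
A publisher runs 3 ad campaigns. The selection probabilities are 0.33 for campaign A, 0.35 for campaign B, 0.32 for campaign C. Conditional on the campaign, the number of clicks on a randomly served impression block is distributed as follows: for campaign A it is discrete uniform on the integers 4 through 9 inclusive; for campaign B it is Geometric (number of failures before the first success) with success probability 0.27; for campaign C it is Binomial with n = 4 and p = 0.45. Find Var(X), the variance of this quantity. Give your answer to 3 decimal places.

8.873

Per component, A: μ=6.5, E[X²]=45.1667; B: μ=2.7037, E[X²]=17.3237; C: μ=1.8, E[X²]=4.23.
E[X] = 0.33·6.5 + 0.35·2.7037 + 0.32·1.8 = 3.6673.
E[X²] = 0.33·45.1667 + 0.35·17.3237 + 0.32·4.23 = 22.3219.
Var(X) = E[X²] − (E[X])² = 22.3219 − 13.4491 = 8.87284.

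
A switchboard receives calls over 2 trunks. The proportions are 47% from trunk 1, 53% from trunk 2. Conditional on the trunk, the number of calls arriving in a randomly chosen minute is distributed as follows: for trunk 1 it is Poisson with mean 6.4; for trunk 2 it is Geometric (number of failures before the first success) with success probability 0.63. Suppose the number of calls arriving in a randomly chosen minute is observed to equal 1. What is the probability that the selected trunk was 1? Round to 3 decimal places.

Likelihoods P(X=1 | ·): 1: 0.010634; 2: 0.2331.
Posterior ∝ prior × likelihood. Numerator for 1: 0.47·0.010634 = 0.00499796.
Normalizing constant: 0.47·0.010634 + 0.53·0.2331 = 0.128541.
P(1 | observation) = 0.00499796 / 0.128541 = 0.0388823.

0.039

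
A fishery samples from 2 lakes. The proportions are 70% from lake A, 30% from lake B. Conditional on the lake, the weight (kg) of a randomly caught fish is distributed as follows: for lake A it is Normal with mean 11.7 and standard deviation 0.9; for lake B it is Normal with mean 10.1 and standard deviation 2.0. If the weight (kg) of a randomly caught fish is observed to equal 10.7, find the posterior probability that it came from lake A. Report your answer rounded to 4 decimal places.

0.7453

Likelihoods f(10.7 | ·): A: 0.239103; B: 0.190694.
Posterior ∝ prior × likelihood. Numerator for A: 0.7·0.239103 = 0.167372.
Normalizing constant: 0.7·0.239103 + 0.3·0.190694 = 0.22458.
P(A | observation) = 0.167372 / 0.22458 = 0.745266.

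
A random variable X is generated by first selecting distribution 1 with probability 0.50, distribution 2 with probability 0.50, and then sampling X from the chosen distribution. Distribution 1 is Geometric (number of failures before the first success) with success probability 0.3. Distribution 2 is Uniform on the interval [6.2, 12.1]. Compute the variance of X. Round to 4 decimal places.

Per component, 1: μ=2.33333, E[X²]=13.2222; 2: μ=9.15, E[X²]=86.6233.
E[X] = 0.5·2.33333 + 0.5·9.15 = 5.74167.
E[X²] = 0.5·13.2222 + 0.5·86.6233 = 49.9228.
Var(X) = E[X²] − (E[X])² = 49.9228 − 32.9667 = 16.956.

16.9560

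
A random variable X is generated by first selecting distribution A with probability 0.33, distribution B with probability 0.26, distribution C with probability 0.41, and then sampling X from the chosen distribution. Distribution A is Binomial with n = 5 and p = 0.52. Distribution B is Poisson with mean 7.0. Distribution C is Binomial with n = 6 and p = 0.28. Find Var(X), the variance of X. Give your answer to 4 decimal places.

Per component, A: μ=2.6, E[X²]=8.008; B: μ=7, E[X²]=56; C: μ=1.68, E[X²]=4.032.
E[X] = 0.33·2.6 + 0.26·7 + 0.41·1.68 = 3.3668.
E[X²] = 0.33·8.008 + 0.26·56 + 0.41·4.032 = 18.8558.
Var(X) = E[X²] − (E[X])² = 18.8558 − 11.3353 = 7.52042.

7.5204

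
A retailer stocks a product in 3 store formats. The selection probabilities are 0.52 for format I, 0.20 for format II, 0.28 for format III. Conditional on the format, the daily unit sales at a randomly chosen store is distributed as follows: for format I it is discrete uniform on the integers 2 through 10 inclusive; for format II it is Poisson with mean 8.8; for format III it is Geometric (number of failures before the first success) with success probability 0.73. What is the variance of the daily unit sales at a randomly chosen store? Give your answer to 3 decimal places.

14.779

Per component, I: μ=6, E[X²]=42.6667; II: μ=8.8, E[X²]=86.24; III: μ=0.369863, E[X²]=0.64346.
E[X] = 0.52·6 + 0.2·8.8 + 0.28·0.369863 = 4.98356.
E[X²] = 0.52·42.6667 + 0.2·86.24 + 0.28·0.64346 = 39.6148.
Var(X) = E[X²] − (E[X])² = 39.6148 − 24.8359 = 14.7789.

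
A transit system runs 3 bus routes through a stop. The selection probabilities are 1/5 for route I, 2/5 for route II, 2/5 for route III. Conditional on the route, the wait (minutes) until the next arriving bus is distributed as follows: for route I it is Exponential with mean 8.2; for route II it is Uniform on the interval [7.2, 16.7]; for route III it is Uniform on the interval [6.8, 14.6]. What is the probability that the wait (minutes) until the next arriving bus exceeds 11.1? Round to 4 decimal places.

0.4669

Conditional on each route, P(X > 11.1): I: 0.258294; II: 0.589474; III: 0.448718.
By total probability, P(X > 11.1) = 0.2·0.258294 + 0.4·0.589474 + 0.4·0.448718 = 0.466935.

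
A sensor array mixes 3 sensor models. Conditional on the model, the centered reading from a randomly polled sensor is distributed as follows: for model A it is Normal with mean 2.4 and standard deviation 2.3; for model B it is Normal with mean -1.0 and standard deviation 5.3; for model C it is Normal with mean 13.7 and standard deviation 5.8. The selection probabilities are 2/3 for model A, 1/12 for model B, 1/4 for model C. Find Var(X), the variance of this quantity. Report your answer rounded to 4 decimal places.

Per component, A: μ=2.4, E[X²]=11.05; B: μ=-1, E[X²]=29.09; C: μ=13.7, E[X²]=221.33.
E[X] = 0.666667·2.4 + 0.0833333·-1 + 0.25·13.7 = 4.94167.
E[X²] = 0.666667·11.05 + 0.0833333·29.09 + 0.25·221.33 = 65.1233.
Var(X) = E[X²] − (E[X])² = 65.1233 − 24.4201 = 40.7033.

40.7033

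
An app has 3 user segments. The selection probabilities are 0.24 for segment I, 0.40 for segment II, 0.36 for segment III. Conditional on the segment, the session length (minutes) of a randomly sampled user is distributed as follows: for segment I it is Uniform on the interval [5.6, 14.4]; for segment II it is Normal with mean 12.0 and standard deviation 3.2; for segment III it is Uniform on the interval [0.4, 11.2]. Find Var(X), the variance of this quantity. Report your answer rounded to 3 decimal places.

16.587

Per component, I: μ=10, E[X²]=106.453; II: μ=12, E[X²]=154.24; III: μ=5.8, E[X²]=43.36.
E[X] = 0.24·10 + 0.4·12 + 0.36·5.8 = 9.288.
E[X²] = 0.24·106.453 + 0.4·154.24 + 0.36·43.36 = 102.854.
Var(X) = E[X²] − (E[X])² = 102.854 − 86.2669 = 16.5875.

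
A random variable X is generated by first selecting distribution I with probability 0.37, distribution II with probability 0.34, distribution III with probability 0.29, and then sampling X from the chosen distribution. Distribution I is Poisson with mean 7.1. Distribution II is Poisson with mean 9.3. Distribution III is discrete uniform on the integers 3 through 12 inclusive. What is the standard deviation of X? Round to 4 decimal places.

3.0211

Per component, I: μ=7.1, E[X²]=57.51; II: μ=9.3, E[X²]=95.79; III: μ=7.5, E[X²]=64.5.
E[X] = 0.37·7.1 + 0.34·9.3 + 0.29·7.5 = 7.964.
E[X²] = 0.37·57.51 + 0.34·95.79 + 0.29·64.5 = 72.5523.
Var(X) = E[X²] − (E[X])² = 72.5523 − 63.4253 = 9.127.
SD(X) = √9.127 = 3.02109.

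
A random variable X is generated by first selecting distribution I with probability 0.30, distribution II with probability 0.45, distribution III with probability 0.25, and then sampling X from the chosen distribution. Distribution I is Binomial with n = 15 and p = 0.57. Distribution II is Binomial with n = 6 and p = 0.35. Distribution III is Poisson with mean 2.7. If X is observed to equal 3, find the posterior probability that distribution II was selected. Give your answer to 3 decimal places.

Likelihoods P(X=3 | ·): I: 0.00336711; II: 0.235491; III: 0.220468.
Posterior ∝ prior × likelihood. Numerator for II: 0.45·0.235491 = 0.105971.
Normalizing constant: 0.3·0.00336711 + 0.45·0.235491 + 0.25·0.220468 = 0.162098.
P(II | observation) = 0.105971 / 0.162098 = 0.653746.

0.654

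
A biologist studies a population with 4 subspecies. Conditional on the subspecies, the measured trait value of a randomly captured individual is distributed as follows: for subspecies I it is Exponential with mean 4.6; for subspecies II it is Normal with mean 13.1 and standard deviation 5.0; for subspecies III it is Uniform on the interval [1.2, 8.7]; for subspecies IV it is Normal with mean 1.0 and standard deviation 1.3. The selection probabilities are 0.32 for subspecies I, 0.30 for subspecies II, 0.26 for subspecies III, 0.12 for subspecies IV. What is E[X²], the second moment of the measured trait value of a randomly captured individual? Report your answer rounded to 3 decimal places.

For each component E[X²] = Var + (mean)², giving I: 42.32; II: 196.61; III: 29.19; IV: 2.69.
Overall E[X²] = 0.32·42.32 + 0.3·196.61 + 0.26·29.19 + 0.12·2.69 = 80.4376.

80.438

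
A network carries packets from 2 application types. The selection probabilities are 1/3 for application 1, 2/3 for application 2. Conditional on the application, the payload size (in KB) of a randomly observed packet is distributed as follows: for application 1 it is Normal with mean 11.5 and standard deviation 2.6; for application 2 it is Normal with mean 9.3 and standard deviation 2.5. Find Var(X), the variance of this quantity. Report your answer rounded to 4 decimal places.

Per component, 1: μ=11.5, E[X²]=139.01; 2: μ=9.3, E[X²]=92.74.
E[X] = 0.333333·11.5 + 0.666667·9.3 = 10.0333.
E[X²] = 0.333333·139.01 + 0.666667·92.74 = 108.163.
Var(X) = E[X²] − (E[X])² = 108.163 − 100.668 = 7.49556.

7.4956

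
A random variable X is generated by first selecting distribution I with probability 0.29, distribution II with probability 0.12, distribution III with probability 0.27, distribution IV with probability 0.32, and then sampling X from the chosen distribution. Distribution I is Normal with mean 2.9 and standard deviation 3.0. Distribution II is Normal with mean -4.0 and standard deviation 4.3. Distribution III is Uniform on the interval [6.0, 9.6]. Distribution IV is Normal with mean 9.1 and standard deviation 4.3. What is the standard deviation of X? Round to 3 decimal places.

5.421

Per component, I: μ=2.9, E[X²]=17.41; II: μ=-4, E[X²]=34.49; III: μ=7.8, E[X²]=61.92; IV: μ=9.1, E[X²]=101.3.
E[X] = 0.29·2.9 + 0.12·-4 + 0.27·7.8 + 0.32·9.1 = 5.379.
E[X²] = 0.29·17.41 + 0.12·34.49 + 0.27·61.92 + 0.32·101.3 = 58.3221.
Var(X) = E[X²] − (E[X])² = 58.3221 − 28.9336 = 29.3885.
SD(X) = √29.3885 = 5.42111.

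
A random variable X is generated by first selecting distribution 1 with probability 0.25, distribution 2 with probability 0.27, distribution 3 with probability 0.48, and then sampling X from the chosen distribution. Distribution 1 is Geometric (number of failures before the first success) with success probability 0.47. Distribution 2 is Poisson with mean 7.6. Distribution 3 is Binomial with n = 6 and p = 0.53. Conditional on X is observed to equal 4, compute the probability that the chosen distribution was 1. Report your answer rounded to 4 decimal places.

0.0604

Likelihoods P(X=4 | ·): 1: 0.0370853; 2: 0.0695673; 3: 0.261451.
Posterior ∝ prior × likelihood. Numerator for 1: 0.25·0.0370853 = 0.00927132.
Normalizing constant: 0.25·0.0370853 + 0.27·0.0695673 + 0.48·0.261451 = 0.153551.
P(1 | observation) = 0.00927132 / 0.153551 = 0.0603794.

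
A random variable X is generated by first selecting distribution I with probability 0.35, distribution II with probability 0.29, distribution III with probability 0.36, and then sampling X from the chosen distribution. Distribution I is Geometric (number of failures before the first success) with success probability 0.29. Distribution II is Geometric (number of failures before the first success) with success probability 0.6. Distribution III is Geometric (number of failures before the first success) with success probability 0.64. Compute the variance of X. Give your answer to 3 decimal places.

Per component, I: μ=2.44828, E[X²]=14.4364; II: μ=0.666667, E[X²]=1.55556; III: μ=0.5625, E[X²]=1.19531.
E[X] = 0.35·2.44828 + 0.29·0.666667 + 0.36·0.5625 = 1.25273.
E[X²] = 0.35·14.4364 + 0.29·1.55556 + 0.36·1.19531 = 5.93416.
Var(X) = E[X²] − (E[X])² = 5.93416 − 1.56933 = 4.36483.

4.365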